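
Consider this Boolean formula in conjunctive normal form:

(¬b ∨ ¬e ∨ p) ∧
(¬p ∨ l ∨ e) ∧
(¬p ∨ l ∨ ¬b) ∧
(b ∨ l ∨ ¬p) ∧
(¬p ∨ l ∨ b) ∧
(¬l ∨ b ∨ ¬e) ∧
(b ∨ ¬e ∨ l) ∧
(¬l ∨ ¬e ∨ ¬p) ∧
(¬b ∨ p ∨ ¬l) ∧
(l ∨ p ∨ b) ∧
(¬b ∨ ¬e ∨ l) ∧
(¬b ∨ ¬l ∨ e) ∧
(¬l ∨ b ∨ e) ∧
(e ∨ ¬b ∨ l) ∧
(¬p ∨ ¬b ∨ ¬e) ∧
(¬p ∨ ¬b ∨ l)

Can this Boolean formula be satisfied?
No

No, the formula is not satisfiable.

No assignment of truth values to the variables can make all 16 clauses true simultaneously.

The formula is UNSAT (unsatisfiable).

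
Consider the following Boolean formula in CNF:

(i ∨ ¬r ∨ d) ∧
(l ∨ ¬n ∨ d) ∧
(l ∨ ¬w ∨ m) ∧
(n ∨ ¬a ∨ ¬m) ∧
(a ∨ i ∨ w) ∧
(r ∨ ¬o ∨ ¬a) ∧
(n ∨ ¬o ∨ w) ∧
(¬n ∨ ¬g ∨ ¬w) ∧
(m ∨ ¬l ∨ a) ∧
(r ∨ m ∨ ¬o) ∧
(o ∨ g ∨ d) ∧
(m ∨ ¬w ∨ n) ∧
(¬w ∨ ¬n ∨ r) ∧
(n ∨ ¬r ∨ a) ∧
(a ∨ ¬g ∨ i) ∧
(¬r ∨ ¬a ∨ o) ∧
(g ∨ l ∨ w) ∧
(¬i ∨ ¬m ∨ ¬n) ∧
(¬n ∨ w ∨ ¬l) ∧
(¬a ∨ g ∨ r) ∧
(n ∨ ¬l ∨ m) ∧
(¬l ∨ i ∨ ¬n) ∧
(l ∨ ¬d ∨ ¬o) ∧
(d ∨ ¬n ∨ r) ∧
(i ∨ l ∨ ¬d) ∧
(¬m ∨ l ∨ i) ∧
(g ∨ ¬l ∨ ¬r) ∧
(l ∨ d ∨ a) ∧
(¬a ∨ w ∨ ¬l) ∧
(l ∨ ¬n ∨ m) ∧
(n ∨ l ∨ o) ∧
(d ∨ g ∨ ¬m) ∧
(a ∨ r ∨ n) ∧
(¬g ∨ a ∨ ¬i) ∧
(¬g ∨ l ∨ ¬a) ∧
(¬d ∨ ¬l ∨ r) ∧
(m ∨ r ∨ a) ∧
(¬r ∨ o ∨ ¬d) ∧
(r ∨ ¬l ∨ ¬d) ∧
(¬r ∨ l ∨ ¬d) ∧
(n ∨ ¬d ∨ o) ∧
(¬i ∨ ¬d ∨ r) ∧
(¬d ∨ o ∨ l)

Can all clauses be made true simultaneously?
No

No, the formula is not satisfiable.

No assignment of truth values to the variables can make all 43 clauses true simultaneously.

The formula is UNSAT (unsatisfiable).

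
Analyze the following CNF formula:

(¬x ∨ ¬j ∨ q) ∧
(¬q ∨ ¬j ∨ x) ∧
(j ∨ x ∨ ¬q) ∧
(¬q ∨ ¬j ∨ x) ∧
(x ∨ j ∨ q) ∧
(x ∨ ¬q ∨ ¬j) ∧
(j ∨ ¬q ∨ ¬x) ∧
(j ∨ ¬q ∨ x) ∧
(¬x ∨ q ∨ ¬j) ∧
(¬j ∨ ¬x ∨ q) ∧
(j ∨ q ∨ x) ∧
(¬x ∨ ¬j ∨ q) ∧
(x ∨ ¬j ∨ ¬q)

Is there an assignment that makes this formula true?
Yes

Yes, the formula is satisfiable.

One satisfying assignment is: x=True, q=False, j=False

Verification: With this assignment, all 13 clauses evaluate to true.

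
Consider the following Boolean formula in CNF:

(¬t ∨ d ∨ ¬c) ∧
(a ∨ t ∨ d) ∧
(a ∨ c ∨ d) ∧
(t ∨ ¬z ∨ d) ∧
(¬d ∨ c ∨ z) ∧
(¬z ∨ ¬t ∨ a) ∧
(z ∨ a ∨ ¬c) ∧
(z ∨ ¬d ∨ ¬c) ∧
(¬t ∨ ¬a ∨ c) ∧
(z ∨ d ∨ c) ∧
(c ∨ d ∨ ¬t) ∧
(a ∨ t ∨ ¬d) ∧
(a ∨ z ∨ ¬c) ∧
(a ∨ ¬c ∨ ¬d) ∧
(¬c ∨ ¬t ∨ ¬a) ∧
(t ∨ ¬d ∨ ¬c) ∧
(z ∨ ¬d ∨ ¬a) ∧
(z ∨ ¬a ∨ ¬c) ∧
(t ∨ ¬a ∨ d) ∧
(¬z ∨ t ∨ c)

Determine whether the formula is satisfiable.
No

No, the formula is not satisfiable.

No assignment of truth values to the variables can make all 20 clauses true simultaneously.

The formula is UNSAT (unsatisfiable).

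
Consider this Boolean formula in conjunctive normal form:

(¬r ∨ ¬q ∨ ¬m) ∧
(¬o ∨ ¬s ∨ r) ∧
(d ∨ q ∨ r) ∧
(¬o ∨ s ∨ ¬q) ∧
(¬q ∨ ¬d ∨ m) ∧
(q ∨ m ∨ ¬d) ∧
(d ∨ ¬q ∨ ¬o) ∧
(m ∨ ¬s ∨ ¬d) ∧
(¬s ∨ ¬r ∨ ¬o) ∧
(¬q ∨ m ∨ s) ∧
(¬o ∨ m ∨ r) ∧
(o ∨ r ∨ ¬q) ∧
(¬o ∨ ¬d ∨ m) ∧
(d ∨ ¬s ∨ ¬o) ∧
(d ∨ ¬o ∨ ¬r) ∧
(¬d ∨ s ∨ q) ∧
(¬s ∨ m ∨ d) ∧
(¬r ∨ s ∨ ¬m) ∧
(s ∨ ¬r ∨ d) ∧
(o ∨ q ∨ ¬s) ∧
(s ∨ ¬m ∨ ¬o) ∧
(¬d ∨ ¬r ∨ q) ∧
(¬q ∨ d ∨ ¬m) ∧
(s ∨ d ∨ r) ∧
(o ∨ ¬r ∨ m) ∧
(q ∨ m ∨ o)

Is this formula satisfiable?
No

No, the formula is not satisfiable.

No assignment of truth values to the variables can make all 26 clauses true simultaneously.

The formula is UNSAT (unsatisfiable).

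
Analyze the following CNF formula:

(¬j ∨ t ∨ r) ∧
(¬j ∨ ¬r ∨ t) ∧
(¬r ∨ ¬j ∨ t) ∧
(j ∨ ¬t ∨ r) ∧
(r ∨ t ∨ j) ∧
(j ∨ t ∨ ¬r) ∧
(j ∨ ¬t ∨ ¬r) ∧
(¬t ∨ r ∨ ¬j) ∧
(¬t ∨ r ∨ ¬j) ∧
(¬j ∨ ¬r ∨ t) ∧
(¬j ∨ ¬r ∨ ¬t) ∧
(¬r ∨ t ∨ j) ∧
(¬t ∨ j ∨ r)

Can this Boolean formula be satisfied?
No

No, the formula is not satisfiable.

No assignment of truth values to the variables can make all 13 clauses true simultaneously.

The formula is UNSAT (unsatisfiable).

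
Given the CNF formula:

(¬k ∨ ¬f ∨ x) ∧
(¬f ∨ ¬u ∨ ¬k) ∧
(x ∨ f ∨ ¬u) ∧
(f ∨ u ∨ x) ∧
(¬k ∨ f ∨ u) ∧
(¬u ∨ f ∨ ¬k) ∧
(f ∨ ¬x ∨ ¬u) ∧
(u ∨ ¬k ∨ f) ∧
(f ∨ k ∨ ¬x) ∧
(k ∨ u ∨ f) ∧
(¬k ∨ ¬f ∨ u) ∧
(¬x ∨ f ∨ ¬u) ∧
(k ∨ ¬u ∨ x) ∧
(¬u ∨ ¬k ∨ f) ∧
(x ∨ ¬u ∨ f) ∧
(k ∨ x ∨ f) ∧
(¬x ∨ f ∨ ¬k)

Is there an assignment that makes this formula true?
Yes

Yes, the formula is satisfiable.

One satisfying assignment is: f=True, k=False, x=False, u=False

Verification: With this assignment, all 17 clauses evaluate to true.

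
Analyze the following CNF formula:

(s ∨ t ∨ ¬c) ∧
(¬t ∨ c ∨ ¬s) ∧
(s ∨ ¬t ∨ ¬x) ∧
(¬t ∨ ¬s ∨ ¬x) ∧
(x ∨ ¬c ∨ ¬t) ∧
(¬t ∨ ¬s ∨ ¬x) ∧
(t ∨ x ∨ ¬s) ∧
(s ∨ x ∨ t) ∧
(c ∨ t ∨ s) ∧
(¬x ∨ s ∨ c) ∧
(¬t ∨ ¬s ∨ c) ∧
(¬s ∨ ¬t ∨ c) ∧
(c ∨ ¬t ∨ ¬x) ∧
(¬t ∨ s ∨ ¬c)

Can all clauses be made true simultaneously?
Yes

Yes, the formula is satisfiable.

One satisfying assignment is: c=False, x=False, t=True, s=False

Verification: With this assignment, all 14 clauses evaluate to true.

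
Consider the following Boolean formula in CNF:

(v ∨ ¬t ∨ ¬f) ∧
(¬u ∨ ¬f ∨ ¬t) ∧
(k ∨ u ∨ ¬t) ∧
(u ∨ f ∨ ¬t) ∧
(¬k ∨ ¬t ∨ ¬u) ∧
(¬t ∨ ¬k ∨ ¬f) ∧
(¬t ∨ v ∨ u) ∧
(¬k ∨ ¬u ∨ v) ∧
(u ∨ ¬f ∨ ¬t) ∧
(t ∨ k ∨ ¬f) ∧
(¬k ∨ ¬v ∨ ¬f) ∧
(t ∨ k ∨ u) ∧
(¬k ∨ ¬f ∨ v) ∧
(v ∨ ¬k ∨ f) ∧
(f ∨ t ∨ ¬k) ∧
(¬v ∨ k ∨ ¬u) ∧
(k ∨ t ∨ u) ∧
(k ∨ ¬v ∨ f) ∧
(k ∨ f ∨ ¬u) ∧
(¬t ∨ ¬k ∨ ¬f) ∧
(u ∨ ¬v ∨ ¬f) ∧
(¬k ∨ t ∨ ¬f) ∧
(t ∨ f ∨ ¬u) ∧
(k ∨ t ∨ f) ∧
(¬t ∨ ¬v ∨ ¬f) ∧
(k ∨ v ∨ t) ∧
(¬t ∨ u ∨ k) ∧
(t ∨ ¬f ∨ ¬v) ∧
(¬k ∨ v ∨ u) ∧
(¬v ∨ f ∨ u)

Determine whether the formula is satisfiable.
No

No, the formula is not satisfiable.

No assignment of truth values to the variables can make all 30 clauses true simultaneously.

The formula is UNSAT (unsatisfiable).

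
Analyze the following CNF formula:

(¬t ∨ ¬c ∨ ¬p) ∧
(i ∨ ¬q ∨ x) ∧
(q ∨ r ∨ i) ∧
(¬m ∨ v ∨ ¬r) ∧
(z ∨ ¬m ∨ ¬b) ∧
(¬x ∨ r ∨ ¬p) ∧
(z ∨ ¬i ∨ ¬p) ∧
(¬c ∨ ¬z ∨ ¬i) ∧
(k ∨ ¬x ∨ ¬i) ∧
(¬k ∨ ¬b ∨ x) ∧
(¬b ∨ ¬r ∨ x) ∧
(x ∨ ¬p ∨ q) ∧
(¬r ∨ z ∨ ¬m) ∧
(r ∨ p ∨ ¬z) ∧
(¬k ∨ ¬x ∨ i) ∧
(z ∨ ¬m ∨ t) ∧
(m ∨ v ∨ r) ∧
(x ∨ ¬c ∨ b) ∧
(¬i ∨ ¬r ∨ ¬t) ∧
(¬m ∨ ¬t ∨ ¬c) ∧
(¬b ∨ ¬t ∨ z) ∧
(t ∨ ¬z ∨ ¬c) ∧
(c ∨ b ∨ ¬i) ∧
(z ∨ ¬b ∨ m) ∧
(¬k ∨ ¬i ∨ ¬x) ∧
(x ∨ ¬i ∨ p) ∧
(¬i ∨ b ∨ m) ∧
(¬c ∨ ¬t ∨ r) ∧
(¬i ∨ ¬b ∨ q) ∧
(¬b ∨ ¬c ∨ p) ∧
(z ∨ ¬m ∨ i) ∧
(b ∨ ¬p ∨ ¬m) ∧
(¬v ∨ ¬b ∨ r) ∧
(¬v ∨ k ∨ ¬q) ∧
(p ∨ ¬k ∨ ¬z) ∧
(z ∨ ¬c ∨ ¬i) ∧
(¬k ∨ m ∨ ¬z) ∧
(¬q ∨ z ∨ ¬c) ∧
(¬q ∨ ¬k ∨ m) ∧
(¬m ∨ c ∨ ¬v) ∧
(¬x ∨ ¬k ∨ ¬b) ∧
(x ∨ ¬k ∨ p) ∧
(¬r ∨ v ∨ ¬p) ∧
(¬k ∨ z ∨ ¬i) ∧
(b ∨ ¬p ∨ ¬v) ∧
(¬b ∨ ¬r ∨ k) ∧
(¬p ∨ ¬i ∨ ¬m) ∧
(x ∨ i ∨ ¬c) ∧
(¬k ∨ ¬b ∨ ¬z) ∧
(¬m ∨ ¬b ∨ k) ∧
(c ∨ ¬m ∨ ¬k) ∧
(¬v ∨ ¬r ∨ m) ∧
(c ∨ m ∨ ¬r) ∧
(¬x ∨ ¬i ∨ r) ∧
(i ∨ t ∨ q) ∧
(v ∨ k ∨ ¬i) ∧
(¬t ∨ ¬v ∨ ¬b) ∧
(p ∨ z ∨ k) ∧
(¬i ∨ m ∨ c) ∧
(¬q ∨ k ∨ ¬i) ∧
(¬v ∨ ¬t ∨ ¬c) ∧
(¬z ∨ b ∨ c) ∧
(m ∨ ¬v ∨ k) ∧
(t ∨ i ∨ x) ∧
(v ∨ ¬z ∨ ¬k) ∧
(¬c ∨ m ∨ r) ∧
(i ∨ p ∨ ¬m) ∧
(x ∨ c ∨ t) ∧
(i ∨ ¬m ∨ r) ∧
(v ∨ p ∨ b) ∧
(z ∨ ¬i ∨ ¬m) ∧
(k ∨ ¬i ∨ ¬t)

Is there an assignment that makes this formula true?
No

No, the formula is not satisfiable.

No assignment of truth values to the variables can make all 72 clauses true simultaneously.

The formula is UNSAT (unsatisfiable).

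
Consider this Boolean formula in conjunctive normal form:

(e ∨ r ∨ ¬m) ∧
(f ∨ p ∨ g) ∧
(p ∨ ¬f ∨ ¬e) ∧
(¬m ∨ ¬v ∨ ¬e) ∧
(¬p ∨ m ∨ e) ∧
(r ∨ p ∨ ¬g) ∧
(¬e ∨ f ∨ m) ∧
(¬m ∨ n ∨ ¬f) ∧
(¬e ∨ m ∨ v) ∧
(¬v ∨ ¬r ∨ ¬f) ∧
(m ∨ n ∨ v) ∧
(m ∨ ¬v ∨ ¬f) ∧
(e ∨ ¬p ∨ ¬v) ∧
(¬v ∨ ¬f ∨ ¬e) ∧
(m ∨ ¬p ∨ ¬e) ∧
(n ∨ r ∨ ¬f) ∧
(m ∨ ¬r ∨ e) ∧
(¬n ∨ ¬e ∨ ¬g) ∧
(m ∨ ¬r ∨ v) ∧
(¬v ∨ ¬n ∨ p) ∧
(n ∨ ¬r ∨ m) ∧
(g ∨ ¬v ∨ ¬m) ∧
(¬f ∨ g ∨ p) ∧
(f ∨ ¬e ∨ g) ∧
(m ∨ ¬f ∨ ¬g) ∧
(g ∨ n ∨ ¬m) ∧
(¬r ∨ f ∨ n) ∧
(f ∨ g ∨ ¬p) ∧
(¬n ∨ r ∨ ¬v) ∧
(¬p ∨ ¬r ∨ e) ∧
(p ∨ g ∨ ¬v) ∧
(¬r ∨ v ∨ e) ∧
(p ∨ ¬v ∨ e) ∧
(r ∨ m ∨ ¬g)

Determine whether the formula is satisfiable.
Yes

Yes, the formula is satisfiable.

One satisfying assignment is: r=False, g=True, n=False, v=False, m=True, p=True, e=True, f=False

Verification: With this assignment, all 34 clauses evaluate to true.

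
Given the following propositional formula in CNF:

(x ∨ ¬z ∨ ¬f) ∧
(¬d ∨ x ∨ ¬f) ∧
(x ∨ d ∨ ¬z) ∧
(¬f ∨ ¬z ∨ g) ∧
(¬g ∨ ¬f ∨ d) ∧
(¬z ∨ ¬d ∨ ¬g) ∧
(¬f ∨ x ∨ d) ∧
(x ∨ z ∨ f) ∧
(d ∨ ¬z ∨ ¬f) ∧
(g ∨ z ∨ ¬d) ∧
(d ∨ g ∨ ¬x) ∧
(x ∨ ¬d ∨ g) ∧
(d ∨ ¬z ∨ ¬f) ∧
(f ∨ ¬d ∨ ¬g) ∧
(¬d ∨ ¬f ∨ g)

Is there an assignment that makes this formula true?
Yes

Yes, the formula is satisfiable.

One satisfying assignment is: x=True, z=False, f=True, d=True, g=True

Verification: With this assignment, all 15 clauses evaluate to true.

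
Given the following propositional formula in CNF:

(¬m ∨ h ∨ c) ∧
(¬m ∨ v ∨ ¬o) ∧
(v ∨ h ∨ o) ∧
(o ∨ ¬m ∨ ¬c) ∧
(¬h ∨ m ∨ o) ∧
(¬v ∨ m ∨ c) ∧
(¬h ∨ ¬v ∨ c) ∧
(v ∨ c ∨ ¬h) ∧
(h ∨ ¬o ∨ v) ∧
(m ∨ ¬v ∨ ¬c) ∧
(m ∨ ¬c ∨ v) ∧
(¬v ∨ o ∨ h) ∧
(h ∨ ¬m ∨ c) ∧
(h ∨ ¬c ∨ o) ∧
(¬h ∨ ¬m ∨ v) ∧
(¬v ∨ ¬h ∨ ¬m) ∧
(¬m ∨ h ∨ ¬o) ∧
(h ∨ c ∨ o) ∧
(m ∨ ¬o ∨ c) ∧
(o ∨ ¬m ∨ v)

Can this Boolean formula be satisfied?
No

No, the formula is not satisfiable.

No assignment of truth values to the variables can make all 20 clauses true simultaneously.

The formula is UNSAT (unsatisfiable).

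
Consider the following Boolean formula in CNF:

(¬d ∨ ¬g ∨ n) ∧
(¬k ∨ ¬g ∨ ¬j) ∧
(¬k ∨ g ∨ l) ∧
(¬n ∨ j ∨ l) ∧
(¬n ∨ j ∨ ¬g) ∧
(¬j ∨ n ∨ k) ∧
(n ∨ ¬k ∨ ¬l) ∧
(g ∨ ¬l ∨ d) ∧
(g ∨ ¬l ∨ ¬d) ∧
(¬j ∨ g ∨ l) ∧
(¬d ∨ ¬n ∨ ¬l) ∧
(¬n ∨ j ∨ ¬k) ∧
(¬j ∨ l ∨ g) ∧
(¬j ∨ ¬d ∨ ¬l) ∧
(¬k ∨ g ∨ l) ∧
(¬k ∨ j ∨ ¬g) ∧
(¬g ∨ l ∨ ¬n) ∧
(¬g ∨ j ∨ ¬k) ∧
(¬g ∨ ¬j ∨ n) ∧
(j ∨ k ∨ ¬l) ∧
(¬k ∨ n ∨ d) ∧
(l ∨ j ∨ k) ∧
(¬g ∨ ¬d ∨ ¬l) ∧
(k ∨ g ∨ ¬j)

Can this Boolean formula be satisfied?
Yes

Yes, the formula is satisfiable.

One satisfying assignment is: n=True, d=False, g=True, j=True, k=False, l=True

Verification: With this assignment, all 24 clauses evaluate to true.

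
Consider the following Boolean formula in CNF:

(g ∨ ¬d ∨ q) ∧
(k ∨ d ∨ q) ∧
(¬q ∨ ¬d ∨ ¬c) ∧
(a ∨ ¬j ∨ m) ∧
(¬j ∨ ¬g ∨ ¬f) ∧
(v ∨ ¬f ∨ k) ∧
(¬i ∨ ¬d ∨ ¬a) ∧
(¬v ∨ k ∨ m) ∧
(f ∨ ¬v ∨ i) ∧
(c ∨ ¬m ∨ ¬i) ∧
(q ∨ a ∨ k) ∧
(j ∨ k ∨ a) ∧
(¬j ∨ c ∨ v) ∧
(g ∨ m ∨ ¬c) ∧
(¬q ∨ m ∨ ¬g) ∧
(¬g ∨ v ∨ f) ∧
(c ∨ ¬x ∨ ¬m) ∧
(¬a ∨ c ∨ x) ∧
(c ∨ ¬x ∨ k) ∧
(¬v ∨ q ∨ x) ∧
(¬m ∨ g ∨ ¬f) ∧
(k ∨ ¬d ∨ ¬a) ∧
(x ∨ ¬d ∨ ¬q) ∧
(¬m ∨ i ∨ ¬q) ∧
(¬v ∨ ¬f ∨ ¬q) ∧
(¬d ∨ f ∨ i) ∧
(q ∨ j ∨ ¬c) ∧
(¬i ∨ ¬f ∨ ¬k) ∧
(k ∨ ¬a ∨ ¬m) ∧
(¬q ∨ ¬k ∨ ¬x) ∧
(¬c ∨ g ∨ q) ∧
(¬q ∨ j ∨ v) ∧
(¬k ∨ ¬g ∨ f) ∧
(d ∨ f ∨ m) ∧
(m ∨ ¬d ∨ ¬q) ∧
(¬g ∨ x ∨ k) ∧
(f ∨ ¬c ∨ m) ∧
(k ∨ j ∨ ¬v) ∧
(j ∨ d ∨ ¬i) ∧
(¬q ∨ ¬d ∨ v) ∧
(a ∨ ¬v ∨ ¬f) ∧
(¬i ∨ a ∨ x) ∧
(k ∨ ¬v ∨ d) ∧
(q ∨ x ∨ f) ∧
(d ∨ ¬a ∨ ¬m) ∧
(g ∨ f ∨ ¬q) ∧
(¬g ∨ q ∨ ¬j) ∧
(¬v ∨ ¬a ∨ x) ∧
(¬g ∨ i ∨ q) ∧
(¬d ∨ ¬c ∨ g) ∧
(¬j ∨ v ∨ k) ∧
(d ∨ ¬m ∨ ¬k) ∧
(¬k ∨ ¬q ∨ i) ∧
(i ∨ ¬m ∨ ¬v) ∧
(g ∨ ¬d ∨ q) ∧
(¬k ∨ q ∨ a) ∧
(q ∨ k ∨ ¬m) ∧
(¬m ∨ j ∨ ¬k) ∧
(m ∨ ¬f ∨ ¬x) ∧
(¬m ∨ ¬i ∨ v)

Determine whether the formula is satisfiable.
No

No, the formula is not satisfiable.

No assignment of truth values to the variables can make all 60 clauses true simultaneously.

The formula is UNSAT (unsatisfiable).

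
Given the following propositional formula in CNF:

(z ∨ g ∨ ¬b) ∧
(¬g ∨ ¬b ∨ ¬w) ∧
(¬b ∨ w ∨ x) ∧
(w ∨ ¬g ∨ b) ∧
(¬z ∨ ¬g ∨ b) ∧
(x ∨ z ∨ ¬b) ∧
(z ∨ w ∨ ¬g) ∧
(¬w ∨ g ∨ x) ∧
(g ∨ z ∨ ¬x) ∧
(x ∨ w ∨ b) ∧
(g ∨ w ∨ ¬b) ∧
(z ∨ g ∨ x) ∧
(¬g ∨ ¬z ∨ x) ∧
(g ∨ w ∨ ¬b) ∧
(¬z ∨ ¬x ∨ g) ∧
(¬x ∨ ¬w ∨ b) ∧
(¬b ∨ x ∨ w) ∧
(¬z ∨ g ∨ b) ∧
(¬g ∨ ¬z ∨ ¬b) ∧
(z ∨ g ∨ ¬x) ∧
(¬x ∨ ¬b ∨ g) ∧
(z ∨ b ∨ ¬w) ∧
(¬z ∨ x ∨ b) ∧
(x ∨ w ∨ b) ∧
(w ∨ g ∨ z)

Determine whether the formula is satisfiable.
No

No, the formula is not satisfiable.

No assignment of truth values to the variables can make all 25 clauses true simultaneously.

The formula is UNSAT (unsatisfiable).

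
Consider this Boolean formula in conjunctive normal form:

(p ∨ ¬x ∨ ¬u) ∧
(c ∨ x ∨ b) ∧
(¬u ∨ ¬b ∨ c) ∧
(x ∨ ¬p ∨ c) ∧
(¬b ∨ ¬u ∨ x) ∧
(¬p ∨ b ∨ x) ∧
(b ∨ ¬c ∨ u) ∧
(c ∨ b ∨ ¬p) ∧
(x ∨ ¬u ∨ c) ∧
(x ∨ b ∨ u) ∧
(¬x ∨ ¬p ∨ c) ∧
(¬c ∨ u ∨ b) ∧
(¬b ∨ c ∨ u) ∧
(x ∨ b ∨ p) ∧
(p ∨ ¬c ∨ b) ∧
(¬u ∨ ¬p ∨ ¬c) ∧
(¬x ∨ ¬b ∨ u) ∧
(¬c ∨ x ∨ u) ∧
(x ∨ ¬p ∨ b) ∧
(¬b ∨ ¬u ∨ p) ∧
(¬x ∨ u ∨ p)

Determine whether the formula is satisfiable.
No

No, the formula is not satisfiable.

No assignment of truth values to the variables can make all 21 clauses true simultaneously.

The formula is UNSAT (unsatisfiable).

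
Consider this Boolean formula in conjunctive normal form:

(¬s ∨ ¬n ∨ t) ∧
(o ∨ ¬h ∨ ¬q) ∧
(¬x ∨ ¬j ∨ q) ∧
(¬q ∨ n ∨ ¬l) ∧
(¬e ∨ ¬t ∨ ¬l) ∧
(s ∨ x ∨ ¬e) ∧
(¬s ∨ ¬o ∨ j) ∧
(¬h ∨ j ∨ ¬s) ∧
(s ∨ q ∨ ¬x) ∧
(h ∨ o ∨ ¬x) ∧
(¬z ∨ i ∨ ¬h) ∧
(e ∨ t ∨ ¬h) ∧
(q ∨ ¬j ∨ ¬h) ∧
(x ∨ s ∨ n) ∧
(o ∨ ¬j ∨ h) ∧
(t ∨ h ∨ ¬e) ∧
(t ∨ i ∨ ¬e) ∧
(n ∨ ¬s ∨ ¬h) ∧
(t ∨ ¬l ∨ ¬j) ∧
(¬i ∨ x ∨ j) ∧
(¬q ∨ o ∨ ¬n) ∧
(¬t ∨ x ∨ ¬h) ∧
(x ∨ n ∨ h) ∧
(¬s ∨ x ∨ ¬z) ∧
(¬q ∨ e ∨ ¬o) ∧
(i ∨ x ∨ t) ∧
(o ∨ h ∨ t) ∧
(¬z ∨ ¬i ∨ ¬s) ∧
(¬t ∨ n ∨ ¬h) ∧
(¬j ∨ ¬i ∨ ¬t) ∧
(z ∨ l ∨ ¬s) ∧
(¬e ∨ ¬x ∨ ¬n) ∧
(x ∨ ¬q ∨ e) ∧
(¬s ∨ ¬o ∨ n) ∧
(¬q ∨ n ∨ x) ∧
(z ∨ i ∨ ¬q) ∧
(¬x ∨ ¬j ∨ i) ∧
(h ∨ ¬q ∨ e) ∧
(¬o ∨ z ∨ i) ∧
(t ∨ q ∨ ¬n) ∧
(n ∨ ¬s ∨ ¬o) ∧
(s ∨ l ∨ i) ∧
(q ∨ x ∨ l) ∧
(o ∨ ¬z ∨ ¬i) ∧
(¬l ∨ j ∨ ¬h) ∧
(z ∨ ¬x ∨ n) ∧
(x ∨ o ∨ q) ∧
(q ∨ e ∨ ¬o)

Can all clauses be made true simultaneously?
Yes

Yes, the formula is satisfiable.

One satisfying assignment is: t=False, e=True, q=True, h=True, i=True, l=False, s=False, x=True, j=False, z=True, o=True, n=False

Verification: With this assignment, all 48 clauses evaluate to true.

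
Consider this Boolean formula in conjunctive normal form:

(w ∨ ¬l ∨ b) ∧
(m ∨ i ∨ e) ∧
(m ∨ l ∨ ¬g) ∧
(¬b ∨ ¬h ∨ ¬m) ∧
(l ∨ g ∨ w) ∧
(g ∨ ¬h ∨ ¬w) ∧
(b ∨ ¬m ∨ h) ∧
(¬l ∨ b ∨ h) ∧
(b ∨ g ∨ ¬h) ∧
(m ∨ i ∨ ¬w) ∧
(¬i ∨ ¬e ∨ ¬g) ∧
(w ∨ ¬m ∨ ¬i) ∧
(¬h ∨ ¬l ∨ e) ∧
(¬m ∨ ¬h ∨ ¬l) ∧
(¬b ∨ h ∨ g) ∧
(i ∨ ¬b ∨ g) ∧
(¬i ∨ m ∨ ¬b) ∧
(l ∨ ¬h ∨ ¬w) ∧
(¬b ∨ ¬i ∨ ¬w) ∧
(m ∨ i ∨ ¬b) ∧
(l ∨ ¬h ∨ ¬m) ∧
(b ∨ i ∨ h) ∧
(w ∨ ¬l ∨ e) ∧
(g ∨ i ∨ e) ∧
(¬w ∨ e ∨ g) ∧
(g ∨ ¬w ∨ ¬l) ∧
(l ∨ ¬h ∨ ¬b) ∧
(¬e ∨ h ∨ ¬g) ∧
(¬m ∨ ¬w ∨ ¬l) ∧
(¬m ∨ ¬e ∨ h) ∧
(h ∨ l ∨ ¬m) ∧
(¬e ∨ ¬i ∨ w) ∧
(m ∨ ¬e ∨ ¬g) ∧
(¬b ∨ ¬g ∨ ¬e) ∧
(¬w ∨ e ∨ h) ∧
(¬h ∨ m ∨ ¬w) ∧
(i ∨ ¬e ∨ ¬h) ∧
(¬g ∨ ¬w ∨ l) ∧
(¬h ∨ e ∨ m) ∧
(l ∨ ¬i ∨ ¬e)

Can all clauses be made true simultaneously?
No

No, the formula is not satisfiable.

No assignment of truth values to the variables can make all 40 clauses true simultaneously.

The formula is UNSAT (unsatisfiable).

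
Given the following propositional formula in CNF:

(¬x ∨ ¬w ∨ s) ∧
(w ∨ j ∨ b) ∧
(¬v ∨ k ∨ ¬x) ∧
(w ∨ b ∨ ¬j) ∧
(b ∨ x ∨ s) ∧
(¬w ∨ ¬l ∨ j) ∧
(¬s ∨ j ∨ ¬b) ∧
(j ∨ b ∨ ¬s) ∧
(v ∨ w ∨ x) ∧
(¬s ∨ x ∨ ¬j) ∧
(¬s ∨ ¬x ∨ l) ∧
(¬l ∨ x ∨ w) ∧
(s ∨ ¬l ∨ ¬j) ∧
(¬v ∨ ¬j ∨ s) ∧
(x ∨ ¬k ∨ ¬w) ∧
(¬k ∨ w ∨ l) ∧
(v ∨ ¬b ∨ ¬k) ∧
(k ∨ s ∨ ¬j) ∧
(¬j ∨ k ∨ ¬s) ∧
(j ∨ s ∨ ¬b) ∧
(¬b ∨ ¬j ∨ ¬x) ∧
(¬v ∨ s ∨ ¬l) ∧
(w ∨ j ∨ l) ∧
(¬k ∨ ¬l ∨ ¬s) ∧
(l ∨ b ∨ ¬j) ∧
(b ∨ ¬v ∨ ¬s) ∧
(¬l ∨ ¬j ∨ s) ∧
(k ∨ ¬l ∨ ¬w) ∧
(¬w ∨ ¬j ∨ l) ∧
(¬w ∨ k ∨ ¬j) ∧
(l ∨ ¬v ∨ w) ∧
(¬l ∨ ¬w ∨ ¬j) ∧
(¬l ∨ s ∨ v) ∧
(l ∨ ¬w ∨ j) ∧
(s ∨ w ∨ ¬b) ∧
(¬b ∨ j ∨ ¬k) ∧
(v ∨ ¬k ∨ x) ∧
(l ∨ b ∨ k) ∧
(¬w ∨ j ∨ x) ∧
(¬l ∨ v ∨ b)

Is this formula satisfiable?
No

No, the formula is not satisfiable.

No assignment of truth values to the variables can make all 40 clauses true simultaneously.

The formula is UNSAT (unsatisfiable).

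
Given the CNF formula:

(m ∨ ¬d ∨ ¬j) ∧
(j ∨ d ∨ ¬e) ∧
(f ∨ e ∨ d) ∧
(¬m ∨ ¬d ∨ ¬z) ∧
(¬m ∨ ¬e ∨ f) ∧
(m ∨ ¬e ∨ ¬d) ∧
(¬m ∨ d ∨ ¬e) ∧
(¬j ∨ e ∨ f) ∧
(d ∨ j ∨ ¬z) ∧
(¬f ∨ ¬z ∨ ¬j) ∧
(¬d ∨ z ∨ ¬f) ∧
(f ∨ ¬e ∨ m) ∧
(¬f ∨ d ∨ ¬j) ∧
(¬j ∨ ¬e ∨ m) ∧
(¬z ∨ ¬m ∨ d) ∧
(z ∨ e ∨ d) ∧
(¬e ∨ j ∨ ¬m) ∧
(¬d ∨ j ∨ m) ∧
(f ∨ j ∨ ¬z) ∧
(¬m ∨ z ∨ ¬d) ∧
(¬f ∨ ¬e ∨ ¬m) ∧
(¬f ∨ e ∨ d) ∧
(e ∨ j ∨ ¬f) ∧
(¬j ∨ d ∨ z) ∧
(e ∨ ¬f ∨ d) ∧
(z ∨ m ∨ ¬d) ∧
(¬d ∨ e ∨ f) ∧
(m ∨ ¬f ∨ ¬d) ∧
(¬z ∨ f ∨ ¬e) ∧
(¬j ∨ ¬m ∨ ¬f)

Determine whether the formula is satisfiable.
No

No, the formula is not satisfiable.

No assignment of truth values to the variables can make all 30 clauses true simultaneously.

The formula is UNSAT (unsatisfiable).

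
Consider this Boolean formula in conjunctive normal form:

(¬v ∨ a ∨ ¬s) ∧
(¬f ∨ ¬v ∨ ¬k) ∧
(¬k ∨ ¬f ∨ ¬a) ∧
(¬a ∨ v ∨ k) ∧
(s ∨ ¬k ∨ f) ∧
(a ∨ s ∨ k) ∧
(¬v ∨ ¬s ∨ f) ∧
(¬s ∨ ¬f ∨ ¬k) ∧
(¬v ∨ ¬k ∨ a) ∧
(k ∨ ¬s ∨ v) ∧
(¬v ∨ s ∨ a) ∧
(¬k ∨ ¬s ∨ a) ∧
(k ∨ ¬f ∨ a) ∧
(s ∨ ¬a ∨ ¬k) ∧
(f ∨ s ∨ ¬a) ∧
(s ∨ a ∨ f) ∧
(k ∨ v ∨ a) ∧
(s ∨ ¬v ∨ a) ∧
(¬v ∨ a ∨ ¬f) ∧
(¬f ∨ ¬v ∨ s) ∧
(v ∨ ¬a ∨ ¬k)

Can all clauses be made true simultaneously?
Yes

Yes, the formula is satisfiable.

One satisfying assignment is: k=True, s=False, a=False, f=True, v=False

Verification: With this assignment, all 21 clauses evaluate to true.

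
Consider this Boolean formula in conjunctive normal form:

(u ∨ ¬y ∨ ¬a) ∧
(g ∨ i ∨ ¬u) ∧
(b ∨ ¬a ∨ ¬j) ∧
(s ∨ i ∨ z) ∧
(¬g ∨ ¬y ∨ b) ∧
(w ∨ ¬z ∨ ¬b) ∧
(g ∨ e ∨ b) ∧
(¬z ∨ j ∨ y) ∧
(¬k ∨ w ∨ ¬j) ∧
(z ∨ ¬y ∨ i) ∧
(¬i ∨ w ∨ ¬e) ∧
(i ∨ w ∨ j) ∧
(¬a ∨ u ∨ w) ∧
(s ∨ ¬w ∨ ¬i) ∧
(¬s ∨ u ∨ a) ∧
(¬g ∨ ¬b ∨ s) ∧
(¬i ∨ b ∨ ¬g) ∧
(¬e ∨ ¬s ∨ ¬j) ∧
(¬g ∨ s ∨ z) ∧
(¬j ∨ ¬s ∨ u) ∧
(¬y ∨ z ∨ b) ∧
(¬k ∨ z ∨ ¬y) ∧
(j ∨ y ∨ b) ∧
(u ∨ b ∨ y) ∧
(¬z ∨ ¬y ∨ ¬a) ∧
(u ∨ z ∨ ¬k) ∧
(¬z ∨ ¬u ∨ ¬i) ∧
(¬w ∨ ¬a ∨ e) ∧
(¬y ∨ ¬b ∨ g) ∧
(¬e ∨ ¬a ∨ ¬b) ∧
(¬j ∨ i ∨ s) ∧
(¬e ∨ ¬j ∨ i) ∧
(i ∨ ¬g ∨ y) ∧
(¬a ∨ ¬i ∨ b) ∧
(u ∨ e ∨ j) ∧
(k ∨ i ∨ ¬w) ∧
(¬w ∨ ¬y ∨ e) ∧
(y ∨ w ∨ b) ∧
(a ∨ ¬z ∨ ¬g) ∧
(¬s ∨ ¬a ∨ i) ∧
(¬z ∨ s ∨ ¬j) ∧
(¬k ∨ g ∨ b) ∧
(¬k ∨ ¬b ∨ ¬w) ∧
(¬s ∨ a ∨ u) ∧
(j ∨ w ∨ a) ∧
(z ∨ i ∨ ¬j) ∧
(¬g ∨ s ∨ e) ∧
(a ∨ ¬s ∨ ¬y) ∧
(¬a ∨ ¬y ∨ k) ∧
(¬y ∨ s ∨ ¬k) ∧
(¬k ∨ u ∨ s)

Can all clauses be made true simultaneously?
Yes

Yes, the formula is satisfiable.

One satisfying assignment is: s=False, z=False, j=False, a=True, k=False, e=False, u=True, b=True, g=False, w=False, i=True, y=False

Verification: With this assignment, all 51 clauses evaluate to true.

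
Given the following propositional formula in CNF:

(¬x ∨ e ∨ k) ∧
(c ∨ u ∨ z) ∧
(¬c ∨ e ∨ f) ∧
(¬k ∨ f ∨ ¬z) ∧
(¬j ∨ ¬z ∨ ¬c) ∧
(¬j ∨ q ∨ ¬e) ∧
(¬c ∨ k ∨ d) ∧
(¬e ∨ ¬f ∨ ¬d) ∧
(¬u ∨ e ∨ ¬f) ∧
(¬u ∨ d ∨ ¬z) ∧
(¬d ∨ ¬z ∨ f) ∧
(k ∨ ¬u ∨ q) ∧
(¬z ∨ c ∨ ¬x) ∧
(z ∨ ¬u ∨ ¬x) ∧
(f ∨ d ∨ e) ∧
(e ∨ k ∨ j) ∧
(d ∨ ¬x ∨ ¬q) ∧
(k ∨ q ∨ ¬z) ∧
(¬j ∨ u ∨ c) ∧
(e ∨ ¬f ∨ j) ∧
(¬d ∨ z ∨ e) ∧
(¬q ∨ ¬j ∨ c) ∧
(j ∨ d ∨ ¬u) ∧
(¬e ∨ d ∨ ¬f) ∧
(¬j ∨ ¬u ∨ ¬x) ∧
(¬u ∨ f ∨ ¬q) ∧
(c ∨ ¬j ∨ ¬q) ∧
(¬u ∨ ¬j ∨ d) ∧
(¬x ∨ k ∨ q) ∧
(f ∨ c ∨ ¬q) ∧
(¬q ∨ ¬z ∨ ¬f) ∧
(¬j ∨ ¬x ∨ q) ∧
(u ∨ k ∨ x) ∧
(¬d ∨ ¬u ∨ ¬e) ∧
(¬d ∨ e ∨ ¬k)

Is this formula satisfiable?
Yes

Yes, the formula is satisfiable.

One satisfying assignment is: u=False, c=True, k=True, z=False, j=False, e=True, x=False, d=False, q=False, f=False

Verification: With this assignment, all 35 clauses evaluate to true.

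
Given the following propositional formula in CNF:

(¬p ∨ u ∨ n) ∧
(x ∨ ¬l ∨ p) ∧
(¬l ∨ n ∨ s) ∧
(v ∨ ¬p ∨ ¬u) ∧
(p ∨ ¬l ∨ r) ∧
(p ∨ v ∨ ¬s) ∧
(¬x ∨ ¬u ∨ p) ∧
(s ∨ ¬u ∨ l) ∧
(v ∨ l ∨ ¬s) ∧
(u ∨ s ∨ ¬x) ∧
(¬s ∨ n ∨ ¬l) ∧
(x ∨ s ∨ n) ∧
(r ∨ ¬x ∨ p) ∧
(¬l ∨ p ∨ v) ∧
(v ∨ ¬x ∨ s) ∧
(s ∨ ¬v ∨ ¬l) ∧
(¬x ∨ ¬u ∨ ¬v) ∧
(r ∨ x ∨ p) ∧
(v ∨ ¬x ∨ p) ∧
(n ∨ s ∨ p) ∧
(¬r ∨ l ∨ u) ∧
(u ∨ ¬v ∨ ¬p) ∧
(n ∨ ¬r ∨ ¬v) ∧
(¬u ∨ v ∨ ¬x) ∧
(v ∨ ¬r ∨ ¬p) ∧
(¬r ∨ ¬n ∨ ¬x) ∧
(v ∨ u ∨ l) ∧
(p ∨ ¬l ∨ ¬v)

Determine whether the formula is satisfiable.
Yes

Yes, the formula is satisfiable.

One satisfying assignment is: s=False, r=False, v=False, p=True, l=True, n=True, u=False, x=False

Verification: With this assignment, all 28 clauses evaluate to true.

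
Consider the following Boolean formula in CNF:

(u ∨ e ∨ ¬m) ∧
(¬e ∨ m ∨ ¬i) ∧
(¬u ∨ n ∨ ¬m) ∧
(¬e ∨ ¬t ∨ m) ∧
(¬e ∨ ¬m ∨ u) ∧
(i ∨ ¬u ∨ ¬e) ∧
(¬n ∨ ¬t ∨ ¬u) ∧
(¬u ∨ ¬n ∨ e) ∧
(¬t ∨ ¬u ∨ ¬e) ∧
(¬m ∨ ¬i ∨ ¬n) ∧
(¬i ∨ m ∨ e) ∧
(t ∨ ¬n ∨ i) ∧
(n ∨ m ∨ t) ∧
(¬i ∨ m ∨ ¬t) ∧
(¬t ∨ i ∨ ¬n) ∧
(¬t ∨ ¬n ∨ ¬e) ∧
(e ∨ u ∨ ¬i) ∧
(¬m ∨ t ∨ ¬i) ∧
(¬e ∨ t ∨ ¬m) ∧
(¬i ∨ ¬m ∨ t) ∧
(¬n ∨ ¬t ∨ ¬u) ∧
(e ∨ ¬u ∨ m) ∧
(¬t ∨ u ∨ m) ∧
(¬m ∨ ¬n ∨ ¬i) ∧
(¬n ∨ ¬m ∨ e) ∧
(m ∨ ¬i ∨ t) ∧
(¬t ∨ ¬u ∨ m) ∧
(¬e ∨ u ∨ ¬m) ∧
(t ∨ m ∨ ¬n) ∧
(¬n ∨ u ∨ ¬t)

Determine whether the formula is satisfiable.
No

No, the formula is not satisfiable.

No assignment of truth values to the variables can make all 30 clauses true simultaneously.

The formula is UNSAT (unsatisfiable).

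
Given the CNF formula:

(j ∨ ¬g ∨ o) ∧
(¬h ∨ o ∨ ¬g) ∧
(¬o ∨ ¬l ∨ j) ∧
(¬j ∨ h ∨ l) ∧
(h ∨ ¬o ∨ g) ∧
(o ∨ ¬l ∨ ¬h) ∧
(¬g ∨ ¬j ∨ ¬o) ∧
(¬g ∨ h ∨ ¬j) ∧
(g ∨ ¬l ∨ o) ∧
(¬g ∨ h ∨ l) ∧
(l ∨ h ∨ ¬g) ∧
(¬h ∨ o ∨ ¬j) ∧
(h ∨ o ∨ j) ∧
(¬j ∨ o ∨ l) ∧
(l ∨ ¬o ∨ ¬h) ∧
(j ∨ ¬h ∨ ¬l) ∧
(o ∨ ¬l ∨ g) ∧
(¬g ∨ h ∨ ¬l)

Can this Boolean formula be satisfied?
Yes

Yes, the formula is satisfiable.

One satisfying assignment is: o=False, l=False, j=False, g=False, h=True

Verification: With this assignment, all 18 clauses evaluate to true.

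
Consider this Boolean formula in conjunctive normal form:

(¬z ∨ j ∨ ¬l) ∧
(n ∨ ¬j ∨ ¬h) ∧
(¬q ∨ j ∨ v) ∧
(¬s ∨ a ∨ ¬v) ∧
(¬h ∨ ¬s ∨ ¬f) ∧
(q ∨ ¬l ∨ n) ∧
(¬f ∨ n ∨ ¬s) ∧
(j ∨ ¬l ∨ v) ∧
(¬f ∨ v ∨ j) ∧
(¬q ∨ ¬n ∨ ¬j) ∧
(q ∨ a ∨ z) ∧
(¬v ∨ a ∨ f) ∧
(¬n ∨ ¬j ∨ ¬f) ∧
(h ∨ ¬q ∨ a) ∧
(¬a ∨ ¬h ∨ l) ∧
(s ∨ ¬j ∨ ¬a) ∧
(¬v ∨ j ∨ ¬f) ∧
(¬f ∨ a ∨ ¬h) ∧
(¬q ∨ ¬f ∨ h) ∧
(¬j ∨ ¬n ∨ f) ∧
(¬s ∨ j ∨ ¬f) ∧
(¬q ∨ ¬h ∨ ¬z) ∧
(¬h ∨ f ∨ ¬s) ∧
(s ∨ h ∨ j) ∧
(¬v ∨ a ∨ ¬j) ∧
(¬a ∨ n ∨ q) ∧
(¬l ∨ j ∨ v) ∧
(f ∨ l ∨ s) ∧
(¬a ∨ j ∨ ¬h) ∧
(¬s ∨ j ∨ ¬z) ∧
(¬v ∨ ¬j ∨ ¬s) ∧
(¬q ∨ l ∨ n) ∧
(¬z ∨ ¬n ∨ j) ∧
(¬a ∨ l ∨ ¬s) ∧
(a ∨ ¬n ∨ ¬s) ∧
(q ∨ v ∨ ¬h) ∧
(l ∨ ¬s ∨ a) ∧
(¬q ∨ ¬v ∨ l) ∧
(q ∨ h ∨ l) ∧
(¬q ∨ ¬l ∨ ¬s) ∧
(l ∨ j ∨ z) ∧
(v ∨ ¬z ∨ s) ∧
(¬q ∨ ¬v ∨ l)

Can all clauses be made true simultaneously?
Yes

Yes, the formula is satisfiable.

One satisfying assignment is: a=True, f=False, q=False, j=False, z=False, n=True, v=True, s=True, l=True, h=False

Verification: With this assignment, all 43 clauses evaluate to true.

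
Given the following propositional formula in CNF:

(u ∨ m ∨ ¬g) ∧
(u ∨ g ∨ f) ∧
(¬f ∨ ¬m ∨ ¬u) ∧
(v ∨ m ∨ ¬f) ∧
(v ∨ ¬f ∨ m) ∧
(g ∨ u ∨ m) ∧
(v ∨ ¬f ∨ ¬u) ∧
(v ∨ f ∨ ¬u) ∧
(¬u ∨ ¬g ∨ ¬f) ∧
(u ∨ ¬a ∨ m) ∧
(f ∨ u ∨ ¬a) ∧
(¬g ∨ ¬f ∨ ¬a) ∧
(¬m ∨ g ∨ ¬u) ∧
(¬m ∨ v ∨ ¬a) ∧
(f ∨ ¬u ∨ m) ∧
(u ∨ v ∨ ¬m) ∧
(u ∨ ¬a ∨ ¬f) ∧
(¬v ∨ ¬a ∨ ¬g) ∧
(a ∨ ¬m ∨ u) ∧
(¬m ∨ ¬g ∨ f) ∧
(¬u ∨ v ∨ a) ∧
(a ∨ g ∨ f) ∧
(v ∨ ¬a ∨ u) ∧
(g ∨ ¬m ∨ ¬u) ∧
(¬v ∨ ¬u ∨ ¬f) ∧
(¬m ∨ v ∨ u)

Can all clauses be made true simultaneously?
No

No, the formula is not satisfiable.

No assignment of truth values to the variables can make all 26 clauses true simultaneously.

The formula is UNSAT (unsatisfiable).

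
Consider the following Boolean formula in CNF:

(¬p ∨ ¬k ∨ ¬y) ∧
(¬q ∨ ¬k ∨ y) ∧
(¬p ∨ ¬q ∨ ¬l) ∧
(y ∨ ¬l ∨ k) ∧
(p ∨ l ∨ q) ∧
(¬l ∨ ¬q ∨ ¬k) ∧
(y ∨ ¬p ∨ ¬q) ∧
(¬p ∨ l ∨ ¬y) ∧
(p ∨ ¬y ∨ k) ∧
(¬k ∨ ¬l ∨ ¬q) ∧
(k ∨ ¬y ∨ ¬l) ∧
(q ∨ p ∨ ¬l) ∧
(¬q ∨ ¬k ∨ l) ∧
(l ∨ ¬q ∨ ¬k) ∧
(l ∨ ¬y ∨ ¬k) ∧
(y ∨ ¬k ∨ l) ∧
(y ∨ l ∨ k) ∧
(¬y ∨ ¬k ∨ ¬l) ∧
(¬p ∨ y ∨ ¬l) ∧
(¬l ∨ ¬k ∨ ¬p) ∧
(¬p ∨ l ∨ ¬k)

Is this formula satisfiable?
No

No, the formula is not satisfiable.

No assignment of truth values to the variables can make all 21 clauses true simultaneously.

The formula is UNSAT (unsatisfiable).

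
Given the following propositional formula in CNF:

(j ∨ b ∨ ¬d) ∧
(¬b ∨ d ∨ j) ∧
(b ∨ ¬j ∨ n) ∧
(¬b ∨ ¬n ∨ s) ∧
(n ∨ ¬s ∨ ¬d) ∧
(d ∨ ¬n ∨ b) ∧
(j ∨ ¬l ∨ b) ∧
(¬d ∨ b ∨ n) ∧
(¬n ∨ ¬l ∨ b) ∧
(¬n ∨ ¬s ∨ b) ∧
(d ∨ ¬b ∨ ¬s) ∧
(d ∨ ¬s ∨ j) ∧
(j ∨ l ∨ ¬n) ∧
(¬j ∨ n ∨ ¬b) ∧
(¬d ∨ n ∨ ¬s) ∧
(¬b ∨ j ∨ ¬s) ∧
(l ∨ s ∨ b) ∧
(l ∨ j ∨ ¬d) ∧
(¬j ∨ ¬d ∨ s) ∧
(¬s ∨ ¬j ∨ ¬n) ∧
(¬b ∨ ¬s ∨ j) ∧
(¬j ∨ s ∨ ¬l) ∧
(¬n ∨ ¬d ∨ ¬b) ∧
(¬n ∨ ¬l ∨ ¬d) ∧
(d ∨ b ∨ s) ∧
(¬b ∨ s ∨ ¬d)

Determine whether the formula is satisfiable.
No

No, the formula is not satisfiable.

No assignment of truth values to the variables can make all 26 clauses true simultaneously.

The formula is UNSAT (unsatisfiable).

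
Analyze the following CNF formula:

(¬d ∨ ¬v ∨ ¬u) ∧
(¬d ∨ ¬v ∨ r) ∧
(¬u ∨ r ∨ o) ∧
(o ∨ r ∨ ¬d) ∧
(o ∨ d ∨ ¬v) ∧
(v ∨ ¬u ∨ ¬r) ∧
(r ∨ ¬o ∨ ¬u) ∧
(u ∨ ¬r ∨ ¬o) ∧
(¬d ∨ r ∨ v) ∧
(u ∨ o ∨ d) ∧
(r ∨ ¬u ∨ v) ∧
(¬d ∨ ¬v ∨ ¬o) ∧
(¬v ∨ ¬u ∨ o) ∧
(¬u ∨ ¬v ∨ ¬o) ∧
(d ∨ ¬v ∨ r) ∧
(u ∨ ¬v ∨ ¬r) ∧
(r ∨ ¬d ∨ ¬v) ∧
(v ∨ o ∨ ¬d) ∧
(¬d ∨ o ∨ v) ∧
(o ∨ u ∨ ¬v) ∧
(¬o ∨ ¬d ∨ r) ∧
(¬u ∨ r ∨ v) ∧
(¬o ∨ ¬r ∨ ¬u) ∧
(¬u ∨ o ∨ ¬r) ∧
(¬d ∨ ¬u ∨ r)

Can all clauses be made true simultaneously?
Yes

Yes, the formula is satisfiable.

One satisfying assignment is: d=False, u=False, r=False, o=True, v=False

Verification: With this assignment, all 25 clauses evaluate to true.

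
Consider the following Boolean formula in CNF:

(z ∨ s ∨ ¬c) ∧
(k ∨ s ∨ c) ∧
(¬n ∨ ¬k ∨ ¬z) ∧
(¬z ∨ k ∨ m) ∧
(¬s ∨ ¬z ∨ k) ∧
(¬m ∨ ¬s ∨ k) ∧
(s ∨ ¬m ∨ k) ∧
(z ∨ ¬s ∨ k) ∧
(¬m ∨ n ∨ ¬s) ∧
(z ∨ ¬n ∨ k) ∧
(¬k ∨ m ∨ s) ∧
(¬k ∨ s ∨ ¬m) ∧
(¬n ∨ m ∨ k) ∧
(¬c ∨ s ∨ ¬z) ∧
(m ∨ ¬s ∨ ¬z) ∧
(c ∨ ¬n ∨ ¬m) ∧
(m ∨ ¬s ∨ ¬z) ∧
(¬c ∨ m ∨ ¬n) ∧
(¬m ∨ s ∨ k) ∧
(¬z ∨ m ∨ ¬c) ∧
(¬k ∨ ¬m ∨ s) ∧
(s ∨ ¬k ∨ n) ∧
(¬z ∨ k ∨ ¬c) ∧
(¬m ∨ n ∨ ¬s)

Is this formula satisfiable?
Yes

Yes, the formula is satisfiable.

One satisfying assignment is: z=False, s=True, m=False, k=True, n=False, c=True

Verification: With this assignment, all 24 clauses evaluate to true.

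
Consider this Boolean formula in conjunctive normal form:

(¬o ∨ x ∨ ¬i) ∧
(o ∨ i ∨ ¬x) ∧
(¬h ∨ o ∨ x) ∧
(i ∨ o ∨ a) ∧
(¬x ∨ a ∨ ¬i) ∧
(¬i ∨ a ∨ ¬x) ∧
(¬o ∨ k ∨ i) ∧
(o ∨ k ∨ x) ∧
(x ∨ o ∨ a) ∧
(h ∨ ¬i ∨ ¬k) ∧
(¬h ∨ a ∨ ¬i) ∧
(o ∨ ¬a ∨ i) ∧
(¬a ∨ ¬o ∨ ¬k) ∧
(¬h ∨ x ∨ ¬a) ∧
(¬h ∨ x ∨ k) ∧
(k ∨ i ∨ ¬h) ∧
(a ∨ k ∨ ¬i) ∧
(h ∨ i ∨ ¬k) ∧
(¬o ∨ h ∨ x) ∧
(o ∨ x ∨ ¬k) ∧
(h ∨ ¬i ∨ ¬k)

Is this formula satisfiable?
Yes

Yes, the formula is satisfiable.

One satisfying assignment is: k=True, i=False, h=True, a=False, o=True, x=False

Verification: With this assignment, all 21 clauses evaluate to true.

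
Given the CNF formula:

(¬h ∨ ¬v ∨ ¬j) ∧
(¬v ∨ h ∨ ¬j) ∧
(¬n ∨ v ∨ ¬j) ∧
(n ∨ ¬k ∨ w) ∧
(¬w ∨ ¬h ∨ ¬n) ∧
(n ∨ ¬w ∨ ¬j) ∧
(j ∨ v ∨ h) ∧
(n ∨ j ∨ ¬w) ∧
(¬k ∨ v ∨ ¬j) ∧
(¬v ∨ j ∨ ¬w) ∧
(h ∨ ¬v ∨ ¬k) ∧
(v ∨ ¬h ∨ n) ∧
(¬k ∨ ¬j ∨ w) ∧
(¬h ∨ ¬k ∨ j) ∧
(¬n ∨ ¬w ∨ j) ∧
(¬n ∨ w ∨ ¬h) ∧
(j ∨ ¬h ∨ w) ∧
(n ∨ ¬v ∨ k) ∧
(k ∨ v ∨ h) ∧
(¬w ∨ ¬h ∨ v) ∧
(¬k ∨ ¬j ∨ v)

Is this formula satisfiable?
Yes

Yes, the formula is satisfiable.

One satisfying assignment is: v=True, n=True, j=False, w=False, k=False, h=False

Verification: With this assignment, all 21 clauses evaluate to true.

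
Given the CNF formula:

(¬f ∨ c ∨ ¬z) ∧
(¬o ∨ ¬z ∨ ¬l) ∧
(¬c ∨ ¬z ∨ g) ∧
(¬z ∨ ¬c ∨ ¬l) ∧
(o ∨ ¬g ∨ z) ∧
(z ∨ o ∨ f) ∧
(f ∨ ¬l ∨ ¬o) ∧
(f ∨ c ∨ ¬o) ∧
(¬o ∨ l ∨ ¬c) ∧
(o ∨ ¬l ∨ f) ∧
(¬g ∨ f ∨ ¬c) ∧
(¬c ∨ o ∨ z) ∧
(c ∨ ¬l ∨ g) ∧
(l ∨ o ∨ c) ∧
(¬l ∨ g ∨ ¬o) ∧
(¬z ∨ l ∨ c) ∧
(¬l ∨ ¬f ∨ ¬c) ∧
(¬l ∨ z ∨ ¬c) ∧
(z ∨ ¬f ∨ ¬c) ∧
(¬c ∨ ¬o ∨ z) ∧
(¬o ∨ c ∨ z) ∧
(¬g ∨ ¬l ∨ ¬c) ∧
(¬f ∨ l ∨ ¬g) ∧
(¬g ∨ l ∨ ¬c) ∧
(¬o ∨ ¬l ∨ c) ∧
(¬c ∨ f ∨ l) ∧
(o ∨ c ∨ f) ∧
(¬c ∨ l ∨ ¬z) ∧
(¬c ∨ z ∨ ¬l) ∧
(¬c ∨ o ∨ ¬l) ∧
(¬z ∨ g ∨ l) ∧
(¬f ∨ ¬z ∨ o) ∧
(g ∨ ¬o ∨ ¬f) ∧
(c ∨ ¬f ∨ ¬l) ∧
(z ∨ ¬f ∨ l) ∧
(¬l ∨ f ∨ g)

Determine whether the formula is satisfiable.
No

No, the formula is not satisfiable.

No assignment of truth values to the variables can make all 36 clauses true simultaneously.

The formula is UNSAT (unsatisfiable).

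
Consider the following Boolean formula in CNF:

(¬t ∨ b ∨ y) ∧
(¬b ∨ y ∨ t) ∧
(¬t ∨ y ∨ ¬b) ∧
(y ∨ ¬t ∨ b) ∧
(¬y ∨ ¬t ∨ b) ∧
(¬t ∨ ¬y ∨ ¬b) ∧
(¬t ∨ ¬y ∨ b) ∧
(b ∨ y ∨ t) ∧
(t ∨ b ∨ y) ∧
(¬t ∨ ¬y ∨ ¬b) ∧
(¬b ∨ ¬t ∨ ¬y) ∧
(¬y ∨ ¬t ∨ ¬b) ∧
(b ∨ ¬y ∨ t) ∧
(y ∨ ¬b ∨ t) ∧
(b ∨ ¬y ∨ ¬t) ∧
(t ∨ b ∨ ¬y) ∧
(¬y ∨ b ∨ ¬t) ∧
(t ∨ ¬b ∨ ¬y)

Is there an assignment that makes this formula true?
No

No, the formula is not satisfiable.

No assignment of truth values to the variables can make all 18 clauses true simultaneously.

The formula is UNSAT (unsatisfiable).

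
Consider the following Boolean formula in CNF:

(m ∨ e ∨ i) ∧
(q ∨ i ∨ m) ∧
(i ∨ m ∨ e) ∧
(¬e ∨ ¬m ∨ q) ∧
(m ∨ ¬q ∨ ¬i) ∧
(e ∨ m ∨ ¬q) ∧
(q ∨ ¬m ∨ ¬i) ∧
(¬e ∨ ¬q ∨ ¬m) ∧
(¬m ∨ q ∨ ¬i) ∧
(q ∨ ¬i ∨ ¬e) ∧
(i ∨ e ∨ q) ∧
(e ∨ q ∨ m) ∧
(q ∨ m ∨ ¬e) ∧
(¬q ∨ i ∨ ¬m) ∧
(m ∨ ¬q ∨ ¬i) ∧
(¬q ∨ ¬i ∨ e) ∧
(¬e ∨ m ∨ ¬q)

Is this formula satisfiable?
No

No, the formula is not satisfiable.

No assignment of truth values to the variables can make all 17 clauses true simultaneously.

The formula is UNSAT (unsatisfiable).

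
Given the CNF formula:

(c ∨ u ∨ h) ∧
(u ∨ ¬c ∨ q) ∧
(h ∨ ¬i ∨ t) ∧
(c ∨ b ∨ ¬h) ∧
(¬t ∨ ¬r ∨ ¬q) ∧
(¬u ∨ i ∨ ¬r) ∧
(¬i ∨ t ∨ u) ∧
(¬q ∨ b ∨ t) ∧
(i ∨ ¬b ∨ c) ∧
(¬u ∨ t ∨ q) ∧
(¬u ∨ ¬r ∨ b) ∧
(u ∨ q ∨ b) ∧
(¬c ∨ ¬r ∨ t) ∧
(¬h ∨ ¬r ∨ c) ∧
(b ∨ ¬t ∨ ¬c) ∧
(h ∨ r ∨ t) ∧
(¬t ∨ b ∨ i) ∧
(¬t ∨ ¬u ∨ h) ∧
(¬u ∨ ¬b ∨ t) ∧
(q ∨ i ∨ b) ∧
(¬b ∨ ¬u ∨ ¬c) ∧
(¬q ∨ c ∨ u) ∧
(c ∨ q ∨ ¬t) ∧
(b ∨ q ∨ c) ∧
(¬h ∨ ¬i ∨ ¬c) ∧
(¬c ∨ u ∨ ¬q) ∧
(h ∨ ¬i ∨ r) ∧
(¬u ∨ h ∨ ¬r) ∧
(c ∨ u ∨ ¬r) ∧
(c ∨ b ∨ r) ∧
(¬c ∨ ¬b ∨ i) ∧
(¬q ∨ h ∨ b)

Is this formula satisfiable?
Yes

Yes, the formula is satisfiable.

One satisfying assignment is: b=True, u=True, r=False, h=True, q=True, t=True, i=True, c=False

Verification: With this assignment, all 32 clauses evaluate to true.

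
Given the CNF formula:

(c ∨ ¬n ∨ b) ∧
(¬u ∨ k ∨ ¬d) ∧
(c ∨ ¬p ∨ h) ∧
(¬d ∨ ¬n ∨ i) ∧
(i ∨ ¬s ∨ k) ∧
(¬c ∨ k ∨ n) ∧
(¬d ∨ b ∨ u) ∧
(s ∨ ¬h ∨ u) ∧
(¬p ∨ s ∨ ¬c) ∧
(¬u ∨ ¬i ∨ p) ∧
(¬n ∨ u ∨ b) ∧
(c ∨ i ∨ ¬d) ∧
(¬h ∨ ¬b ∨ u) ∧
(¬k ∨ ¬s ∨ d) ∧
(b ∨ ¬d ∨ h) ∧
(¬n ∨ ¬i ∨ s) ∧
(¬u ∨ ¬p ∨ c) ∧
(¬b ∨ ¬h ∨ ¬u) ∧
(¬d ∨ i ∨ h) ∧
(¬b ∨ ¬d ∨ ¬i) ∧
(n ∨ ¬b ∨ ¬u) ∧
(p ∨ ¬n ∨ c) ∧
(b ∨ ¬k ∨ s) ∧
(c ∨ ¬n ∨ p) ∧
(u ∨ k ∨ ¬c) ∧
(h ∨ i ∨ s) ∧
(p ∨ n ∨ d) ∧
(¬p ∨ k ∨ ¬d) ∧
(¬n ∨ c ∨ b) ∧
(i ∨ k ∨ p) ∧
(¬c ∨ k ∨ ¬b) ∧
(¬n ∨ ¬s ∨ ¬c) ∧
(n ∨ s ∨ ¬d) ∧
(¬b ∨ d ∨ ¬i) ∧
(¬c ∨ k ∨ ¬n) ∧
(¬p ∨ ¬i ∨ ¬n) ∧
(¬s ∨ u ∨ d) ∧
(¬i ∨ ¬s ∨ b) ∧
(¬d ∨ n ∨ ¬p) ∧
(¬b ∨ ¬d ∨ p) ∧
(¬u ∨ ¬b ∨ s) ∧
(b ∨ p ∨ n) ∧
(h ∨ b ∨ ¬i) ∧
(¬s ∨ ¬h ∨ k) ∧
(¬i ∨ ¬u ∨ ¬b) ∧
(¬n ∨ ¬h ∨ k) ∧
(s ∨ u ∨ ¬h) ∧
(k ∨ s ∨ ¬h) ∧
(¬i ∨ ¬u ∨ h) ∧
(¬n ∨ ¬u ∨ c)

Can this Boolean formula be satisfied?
No

No, the formula is not satisfiable.

No assignment of truth values to the variables can make all 50 clauses true simultaneously.

The formula is UNSAT (unsatisfiable).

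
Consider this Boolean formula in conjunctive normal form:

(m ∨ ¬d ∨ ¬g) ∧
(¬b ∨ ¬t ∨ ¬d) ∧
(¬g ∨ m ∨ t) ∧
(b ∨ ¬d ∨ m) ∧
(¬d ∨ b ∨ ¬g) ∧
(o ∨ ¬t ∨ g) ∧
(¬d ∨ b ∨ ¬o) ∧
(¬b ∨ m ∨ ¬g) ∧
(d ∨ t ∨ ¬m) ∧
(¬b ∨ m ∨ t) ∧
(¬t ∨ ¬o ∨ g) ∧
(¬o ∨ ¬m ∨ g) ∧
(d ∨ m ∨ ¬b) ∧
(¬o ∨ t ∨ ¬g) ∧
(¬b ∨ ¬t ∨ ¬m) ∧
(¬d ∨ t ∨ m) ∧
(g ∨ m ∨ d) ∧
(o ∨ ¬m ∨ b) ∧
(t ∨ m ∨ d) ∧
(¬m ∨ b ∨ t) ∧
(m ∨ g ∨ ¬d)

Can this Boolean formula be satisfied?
Yes

Yes, the formula is satisfiable.

One satisfying assignment is: t=True, d=False, o=False, m=False, b=False, g=True

Verification: With this assignment, all 21 clauses evaluate to true.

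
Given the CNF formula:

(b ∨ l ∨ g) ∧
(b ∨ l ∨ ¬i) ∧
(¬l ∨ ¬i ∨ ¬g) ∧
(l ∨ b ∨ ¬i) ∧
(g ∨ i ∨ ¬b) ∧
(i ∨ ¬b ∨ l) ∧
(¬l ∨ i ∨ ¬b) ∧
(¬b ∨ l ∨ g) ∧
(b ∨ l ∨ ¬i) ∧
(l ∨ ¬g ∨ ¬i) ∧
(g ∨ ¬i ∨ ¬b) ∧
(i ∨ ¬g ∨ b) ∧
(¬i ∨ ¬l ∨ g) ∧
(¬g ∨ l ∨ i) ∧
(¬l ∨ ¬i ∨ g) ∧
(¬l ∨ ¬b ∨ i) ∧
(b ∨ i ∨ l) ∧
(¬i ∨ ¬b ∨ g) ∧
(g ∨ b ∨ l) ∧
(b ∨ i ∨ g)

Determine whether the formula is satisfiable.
No

No, the formula is not satisfiable.

No assignment of truth values to the variables can make all 20 clauses true simultaneously.

The formula is UNSAT (unsatisfiable).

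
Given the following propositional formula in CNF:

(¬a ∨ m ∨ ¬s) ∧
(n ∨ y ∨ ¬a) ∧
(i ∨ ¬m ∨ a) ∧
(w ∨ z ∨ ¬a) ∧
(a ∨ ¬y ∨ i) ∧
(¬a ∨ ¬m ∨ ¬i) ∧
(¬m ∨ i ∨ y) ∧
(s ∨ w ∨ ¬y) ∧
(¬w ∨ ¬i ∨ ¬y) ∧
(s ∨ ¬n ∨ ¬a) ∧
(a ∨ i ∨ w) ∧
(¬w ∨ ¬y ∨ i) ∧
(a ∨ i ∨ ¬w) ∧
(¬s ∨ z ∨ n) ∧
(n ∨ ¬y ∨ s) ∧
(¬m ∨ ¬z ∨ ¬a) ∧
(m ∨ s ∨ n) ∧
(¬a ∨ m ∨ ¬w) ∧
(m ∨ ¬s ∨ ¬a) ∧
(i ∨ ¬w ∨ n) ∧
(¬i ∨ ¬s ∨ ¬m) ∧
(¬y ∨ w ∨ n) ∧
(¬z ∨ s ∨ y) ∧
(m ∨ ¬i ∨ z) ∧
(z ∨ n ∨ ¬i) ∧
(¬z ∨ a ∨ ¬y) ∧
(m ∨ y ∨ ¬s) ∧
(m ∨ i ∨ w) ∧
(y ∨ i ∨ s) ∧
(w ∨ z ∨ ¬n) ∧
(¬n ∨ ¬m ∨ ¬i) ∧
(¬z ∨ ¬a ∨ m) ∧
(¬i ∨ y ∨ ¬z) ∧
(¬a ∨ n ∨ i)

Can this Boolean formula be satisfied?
No

No, the formula is not satisfiable.

No assignment of truth values to the variables can make all 34 clauses true simultaneously.

The formula is UNSAT (unsatisfiable).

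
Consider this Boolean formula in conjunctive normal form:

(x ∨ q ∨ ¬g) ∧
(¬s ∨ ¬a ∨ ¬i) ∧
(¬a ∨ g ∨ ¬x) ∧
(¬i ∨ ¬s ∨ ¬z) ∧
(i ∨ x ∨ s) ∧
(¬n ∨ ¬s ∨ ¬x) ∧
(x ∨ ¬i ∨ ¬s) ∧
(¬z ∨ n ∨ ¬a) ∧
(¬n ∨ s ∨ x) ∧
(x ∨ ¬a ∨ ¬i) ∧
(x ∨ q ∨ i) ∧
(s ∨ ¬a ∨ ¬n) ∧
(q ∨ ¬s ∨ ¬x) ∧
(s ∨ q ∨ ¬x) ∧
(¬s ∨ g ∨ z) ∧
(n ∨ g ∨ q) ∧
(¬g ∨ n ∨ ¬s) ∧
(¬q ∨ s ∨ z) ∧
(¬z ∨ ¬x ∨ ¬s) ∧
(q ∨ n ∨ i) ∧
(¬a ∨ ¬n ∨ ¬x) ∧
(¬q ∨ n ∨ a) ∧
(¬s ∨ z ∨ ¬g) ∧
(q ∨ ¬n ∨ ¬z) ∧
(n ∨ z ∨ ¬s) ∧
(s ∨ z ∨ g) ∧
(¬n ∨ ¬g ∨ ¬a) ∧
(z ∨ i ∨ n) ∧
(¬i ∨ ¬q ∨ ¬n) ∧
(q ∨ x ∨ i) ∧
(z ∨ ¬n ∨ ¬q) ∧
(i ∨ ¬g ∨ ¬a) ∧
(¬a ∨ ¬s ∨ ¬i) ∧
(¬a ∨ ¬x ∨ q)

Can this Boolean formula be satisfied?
Yes

Yes, the formula is satisfiable.

One satisfying assignment is: g=False, n=True, s=False, i=False, q=True, a=False, x=True, z=True

Verification: With this assignment, all 34 clauses evaluate to true.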